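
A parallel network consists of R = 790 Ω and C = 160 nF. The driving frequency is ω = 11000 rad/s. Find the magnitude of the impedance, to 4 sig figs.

X_C = 1/(ωC) = 568.2 Ω
Parallel: admittances add. Y = 1/R + jωC
Y = (0.001266 + j0.001760) S
|Y| = 0.002168 S → |Z| = 1/|Y| = 461.3 Ω, ∠Z = −∠Y = -54.28°

461.3 Ω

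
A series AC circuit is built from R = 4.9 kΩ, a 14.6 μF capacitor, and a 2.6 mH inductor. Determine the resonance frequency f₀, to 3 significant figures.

817 Hz

ω₀ = 1/√(LC) = 1/√(0.0026 × 1.46e-05) = 5133 rad/s
f₀ = ω₀/(2π) = 817 Hz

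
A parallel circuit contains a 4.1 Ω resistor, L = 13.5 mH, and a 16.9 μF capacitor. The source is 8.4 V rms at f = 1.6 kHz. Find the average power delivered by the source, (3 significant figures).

ω = 2πf = 10050 rad/s
X_L = ωL = 136 Ω
X_C = 1/(ωC) = 5.89 Ω
Parallel: admittances add. Y = 1/R + 1/(jωL) + jωC
Y = (0.244 + j0.163) S
|Y| = 0.293 S → |Z| = 1/|Y| = 3.41 Ω, ∠Z = −∠Y = -33.7°
I = V/|Z| = 2.46 A
P = VI cos φ = 8.4 × 2.46 × cos(-33.7°) = 17.2 W

17.2 W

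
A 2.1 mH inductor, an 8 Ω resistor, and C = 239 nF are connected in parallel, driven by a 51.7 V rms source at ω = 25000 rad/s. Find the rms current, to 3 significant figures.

X_L = ωL = 52.5 Ω
X_C = 1/(ωC) = 167 Ω
Parallel: admittances add. Y = 1/R + 1/(jωL) + jωC
Y = (0.125 − j0.0131) S
|Y| = 0.126 S → |Z| = 1/|Y| = 7.96 Ω, ∠Z = −∠Y = 5.97°
I = V/|Z| = 51.7/7.96 = 6.50 A

6.50 A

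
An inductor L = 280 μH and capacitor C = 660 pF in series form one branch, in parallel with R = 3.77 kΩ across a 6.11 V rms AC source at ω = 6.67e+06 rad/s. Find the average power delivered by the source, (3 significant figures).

9.90 mW

X_L = ωL = 1870 Ω
X_C = 1/(ωC) = 227 Ω
Branch 1: Z₁ = R = 3770 Ω
Branch 2 (series LC): Z₂ = j(X_L − X_C) = j1640 Ω
Parallel: Z = Z₁Z₂/(Z₁+Z₂), |Z| = 1500 Ω, ∠Z = 66.5°
I = V/|Z| = 4.06 mA
P = VI cos φ = 6.11 × 0.00406 × cos(66.5°) = 9.90 mW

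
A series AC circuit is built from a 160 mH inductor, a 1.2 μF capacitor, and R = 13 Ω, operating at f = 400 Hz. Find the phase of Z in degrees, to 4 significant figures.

79.56°

ω = 2πf = 2513 rad/s
X_L = ωL = 402.1 Ω
X_C = 1/(ωC) = 331.6 Ω
Net reactance X = X_L − X_C = 70.55 Ω
Z = 13.00 + j70.55 Ω
|Z| = √(13.00² + 70.55²) = 71.74 Ω
∠Z = arctan(70.55/13.00) = 79.56°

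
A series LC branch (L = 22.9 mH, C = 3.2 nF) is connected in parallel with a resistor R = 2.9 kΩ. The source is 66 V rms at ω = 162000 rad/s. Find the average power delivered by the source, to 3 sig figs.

X_L = ωL = 3710 Ω
X_C = 1/(ωC) = 1930 Ω
Branch 1: Z₁ = R = 2900 Ω
Branch 2 (series LC): Z₂ = j(X_L − X_C) = j1780 Ω
Parallel: Z = Z₁Z₂/(Z₁+Z₂), |Z| = 1520 Ω, ∠Z = 58.4°
I = V/|Z| = 43.5 mA
P = VI cos φ = 66 × 0.0435 × cos(58.4°) = 1.50 W

1.50 W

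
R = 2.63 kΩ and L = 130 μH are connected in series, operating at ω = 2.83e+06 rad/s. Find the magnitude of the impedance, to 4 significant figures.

X_L = ωL = 367.9 Ω
Z = 2630 + j367.9 Ω
|Z| = √(2630² + 367.9²) = 2656 Ω

2656 Ω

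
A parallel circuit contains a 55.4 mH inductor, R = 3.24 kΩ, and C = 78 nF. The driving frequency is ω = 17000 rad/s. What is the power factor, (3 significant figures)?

0.760

X_L = ωL = 942 Ω
X_C = 1/(ωC) = 754 Ω
Parallel: admittances add. Y = 1/R + 1/(jωL) + jωC
Y = (0.000309 + j0.000264) S
|Y| = 0.000406 S → |Z| = 1/|Y| = 2460 Ω, ∠Z = −∠Y = -40.6°
cos φ = cos(-40.6°) = 0.760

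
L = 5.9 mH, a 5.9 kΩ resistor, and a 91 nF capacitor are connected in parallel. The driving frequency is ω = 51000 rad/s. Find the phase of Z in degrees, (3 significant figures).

-82.7°

X_L = ωL = 301 Ω
X_C = 1/(ωC) = 215 Ω
Parallel: admittances add. Y = 1/R + 1/(jωL) + jωC
Y = (0.000169 + j0.00132) S
|Y| = 0.00133 S → |Z| = 1/|Y| = 753 Ω, ∠Z = −∠Y = -82.7°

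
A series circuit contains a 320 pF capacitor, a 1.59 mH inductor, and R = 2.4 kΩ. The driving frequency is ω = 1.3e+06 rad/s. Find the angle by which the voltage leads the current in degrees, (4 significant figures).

-7.989°

X_L = ωL = 2067 Ω
X_C = 1/(ωC) = 2404 Ω
Net reactance X = X_L − X_C = -336.8 Ω
Z = 2400 − j336.8 Ω
|Z| = √(2400² + 336.8²) = 2424 Ω
∠Z = arctan(-336.8/2400) = -7.989°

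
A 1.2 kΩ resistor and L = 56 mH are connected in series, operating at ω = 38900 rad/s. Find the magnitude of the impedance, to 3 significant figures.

X_L = ωL = 2180 Ω
Z = 1200 + j2180 Ω
|Z| = √(1200² + 2180²) = 2490 Ω

2490 Ω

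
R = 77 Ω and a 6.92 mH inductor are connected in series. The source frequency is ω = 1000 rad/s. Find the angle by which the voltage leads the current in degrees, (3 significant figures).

5.14°

X_L = ωL = 6.92 Ω
Z = 77.0 + j6.92 Ω
|Z| = √(77.0² + 6.92²) = 77.3 Ω
∠Z = arctan(6.92/77.0) = 5.14°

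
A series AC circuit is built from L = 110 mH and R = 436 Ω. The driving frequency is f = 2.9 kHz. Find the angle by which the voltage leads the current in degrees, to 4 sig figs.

ω = 2πf = 18220 rad/s
X_L = ωL = 2004 Ω
Z = 436.0 + j2004 Ω
|Z| = √(436.0² + 2004²) = 2051 Ω
∠Z = arctan(2004/436.0) = 77.73°

77.73°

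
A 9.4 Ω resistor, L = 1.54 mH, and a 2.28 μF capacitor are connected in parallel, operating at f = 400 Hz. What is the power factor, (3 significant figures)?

0.388

ω = 2πf = 2513 rad/s
X_L = ωL = 3.87 Ω
X_C = 1/(ωC) = 175 Ω
Parallel: admittances add. Y = 1/R + 1/(jωL) + jωC
Y = (0.106 − j0.253) S
|Y| = 0.274 S → |Z| = 1/|Y| = 3.65 Ω, ∠Z = −∠Y = 67.2°
cos φ = cos(67.2°) = 0.388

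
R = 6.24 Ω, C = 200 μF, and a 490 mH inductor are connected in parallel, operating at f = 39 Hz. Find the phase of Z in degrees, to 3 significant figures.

-14.2°

ω = 2πf = 245.0 rad/s
X_L = ωL = 120 Ω
X_C = 1/(ωC) = 20.4 Ω
Parallel: admittances add. Y = 1/R + 1/(jωL) + jωC
Y = (0.160 + j0.0407) S
|Y| = 0.165 S → |Z| = 1/|Y| = 6.05 Ω, ∠Z = −∠Y = -14.2°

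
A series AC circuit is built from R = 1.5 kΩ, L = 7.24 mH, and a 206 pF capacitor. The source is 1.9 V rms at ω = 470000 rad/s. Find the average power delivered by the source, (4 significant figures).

X_L = ωL = 3403 Ω
X_C = 1/(ωC) = 10330 Ω
Net reactance X = X_L − X_C = -6926 Ω
Z = 1500 − j6926 Ω
|Z| = √(1500² + 6926²) = 7086 Ω
∠Z = arctan(-6926/1500) = -77.78°
I = V/|Z| = 268.1 μA
P = VI cos φ = 1.9 × 0.0002681 × cos(-77.78°) = 107.8 μW

107.8 μW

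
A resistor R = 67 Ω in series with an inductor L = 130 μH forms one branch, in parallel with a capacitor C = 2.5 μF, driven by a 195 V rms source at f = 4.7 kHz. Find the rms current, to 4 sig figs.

14.52 A

ω = 2πf = 29530 rad/s
X_L = ωL = 3.839 Ω
X_C = 1/(ωC) = 13.55 Ω
Branch 1 (R+jX_L): Z₁ = 67.00 + j3.839 Ω, |Z₁| = 67.11 Ω
Branch 2 (−jX_C): Z₂ = −j13.55 Ω
Parallel: Z = Z₁Z₂/(Z₁+Z₂), |Z| = 13.43 Ω, ∠Z = -78.48°
I = V/|Z| = 195/13.43 = 14.52 A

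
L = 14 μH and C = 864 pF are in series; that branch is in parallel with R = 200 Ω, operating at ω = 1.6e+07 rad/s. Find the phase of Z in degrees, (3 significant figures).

X_L = ωL = 224 Ω
X_C = 1/(ωC) = 72.3 Ω
Branch 1: Z₁ = R = 200 Ω
Branch 2 (series LC): Z₂ = j(X_L − X_C) = j152 Ω
Parallel: Z = Z₁Z₂/(Z₁+Z₂), |Z| = 121 Ω, ∠Z = 52.8°

52.8°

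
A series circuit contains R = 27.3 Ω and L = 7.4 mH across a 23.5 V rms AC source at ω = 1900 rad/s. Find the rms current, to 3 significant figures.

X_L = ωL = 14.1 Ω
Z = 27.3 + j14.1 Ω
|Z| = √(27.3² + 14.1²) = 30.7 Ω
I = V/|Z| = 23.5/30.7 = 765 mA

765 mA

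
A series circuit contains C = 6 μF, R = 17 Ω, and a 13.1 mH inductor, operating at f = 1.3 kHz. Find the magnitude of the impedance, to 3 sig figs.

ω = 2πf = 8168 rad/s
X_L = ωL = 107 Ω
X_C = 1/(ωC) = 20.4 Ω
Net reactance X = X_L − X_C = 86.6 Ω
Z = 17.0 + j86.6 Ω
|Z| = √(17.0² + 86.6²) = 88.3 Ω

88.3 Ω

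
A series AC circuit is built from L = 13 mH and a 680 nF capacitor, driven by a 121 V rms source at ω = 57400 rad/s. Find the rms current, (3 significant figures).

168 mA

X_L = ωL = 746 Ω
X_C = 1/(ωC) = 25.6 Ω
Net reactance X = X_L − X_C = 721 Ω
Z = j721 Ω
|Z| = √(0² + 721²) = 721 Ω
I = V/|Z| = 121/721 = 168 mA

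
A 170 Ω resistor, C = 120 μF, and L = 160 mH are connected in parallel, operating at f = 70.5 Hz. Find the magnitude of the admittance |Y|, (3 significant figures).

39.5 mS

ω = 2πf = 443.0 rad/s
X_L = ωL = 70.9 Ω
X_C = 1/(ωC) = 18.8 Ω
Parallel: admittances add. Y = 1/R + 1/(jωL) + jωC
Y = (0.00588 + j0.0390) S
|Y| = 0.0395 S → |Z| = 1/|Y| = 25.3 Ω, ∠Z = −∠Y = -81.4°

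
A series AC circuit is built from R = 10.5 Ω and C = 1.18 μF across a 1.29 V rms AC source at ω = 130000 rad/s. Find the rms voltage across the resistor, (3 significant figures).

1.10 V

X_C = 1/(ωC) = 6.52 Ω
Z = 10.5 − j6.52 Ω
|Z| = √(10.5² + 6.52²) = 12.4 Ω
I = V/|Z| = 104 mA
V_R = I·|Z_R| = 0.104 × 10.5 = 1.10 V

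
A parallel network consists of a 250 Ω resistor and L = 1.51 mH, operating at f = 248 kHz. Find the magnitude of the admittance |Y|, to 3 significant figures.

4.02 mS

ω = 2πf = 1.558e+06 rad/s
X_L = ωL = 2350 Ω
Parallel: admittances add. Y = 1/R + 1/(jωL)
Y = (0.00400 − j0.000425) S
|Y| = 0.00402 S → |Z| = 1/|Y| = 249 Ω, ∠Z = −∠Y = 6.06°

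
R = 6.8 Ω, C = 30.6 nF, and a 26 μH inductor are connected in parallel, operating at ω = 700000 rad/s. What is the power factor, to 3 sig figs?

0.975

X_L = ωL = 18.2 Ω
X_C = 1/(ωC) = 46.7 Ω
Parallel: admittances add. Y = 1/R + 1/(jωL) + jωC
Y = (0.147 − j0.0335) S
|Y| = 0.151 S → |Z| = 1/|Y| = 6.63 Ω, ∠Z = −∠Y = 12.8°
cos φ = cos(12.8°) = 0.975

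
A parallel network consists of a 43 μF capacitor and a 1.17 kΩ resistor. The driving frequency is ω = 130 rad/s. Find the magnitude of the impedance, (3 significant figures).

X_C = 1/(ωC) = 179 Ω
Parallel: admittances add. Y = 1/R + jωC
Y = (0.000855 + j0.00559) S
|Y| = 0.00565 S → |Z| = 1/|Y| = 177 Ω, ∠Z = −∠Y = -81.3°

177 Ω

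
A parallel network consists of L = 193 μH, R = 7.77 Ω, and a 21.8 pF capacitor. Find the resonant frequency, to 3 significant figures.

ω₀ = 1/√(LC) = 1/√(0.000193 × 2.18e-11) = 1.542e+07 rad/s
f₀ = ω₀/(2π) = 2.45 MHz

2.45 MHz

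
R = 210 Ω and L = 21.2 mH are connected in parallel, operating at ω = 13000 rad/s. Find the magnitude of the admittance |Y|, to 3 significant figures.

5.99 mS

X_L = ωL = 276 Ω
Parallel: admittances add. Y = 1/R + 1/(jωL)
Y = (0.00476 − j0.00363) S
|Y| = 0.00599 S → |Z| = 1/|Y| = 167 Ω, ∠Z = −∠Y = 37.3°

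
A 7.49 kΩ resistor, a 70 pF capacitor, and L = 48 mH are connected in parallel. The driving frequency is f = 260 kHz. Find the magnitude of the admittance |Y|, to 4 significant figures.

ω = 2πf = 1.634e+06 rad/s
X_L = ωL = 78410 Ω
X_C = 1/(ωC) = 8745 Ω
Parallel: admittances add. Y = 1/R + 1/(jωL) + jωC
Y = (0.0001335 + j0.0001016) S
|Y| = 0.0001678 S → |Z| = 1/|Y| = 5960 Ω, ∠Z = −∠Y = -37.27°

167.8 μS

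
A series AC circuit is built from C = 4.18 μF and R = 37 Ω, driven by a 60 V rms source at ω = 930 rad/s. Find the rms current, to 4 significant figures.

230.9 mA

X_C = 1/(ωC) = 257.2 Ω
Z = 37.00 − j257.2 Ω
|Z| = √(37.00² + 257.2²) = 259.9 Ω
I = V/|Z| = 60/259.9 = 230.9 mA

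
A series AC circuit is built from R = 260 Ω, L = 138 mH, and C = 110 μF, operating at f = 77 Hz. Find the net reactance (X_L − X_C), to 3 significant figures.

48.0 Ω

ω = 2πf = 483.8 rad/s
X_L = ωL = 66.8 Ω
X_C = 1/(ωC) = 18.8 Ω
X = 66.8 − 18.8 = 48.0 Ω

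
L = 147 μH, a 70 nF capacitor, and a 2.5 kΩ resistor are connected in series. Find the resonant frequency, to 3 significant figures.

ω₀ = 1/√(LC) = 1/√(0.000147 × 7e-08) = 311700 rad/s
f₀ = ω₀/(2π) = 49.6 kHz

49.6 kHz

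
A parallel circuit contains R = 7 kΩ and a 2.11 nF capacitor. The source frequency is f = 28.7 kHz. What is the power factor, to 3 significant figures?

ω = 2πf = 180300 rad/s
X_C = 1/(ωC) = 2630 Ω
Parallel: admittances add. Y = 1/R + jωC
Y = (0.000143 + j0.000380) S
|Y| = 0.000406 S → |Z| = 1/|Y| = 2460 Ω, ∠Z = −∠Y = -69.4°
cos φ = cos(-69.4°) = 0.351

0.351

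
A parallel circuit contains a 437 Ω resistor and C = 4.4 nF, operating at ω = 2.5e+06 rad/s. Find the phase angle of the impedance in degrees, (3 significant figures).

X_C = 1/(ωC) = 90.9 Ω
Parallel: admittances add. Y = 1/R + jωC
Y = (0.00229 + j0.0110) S
|Y| = 0.0112 S → |Z| = 1/|Y| = 89.0 Ω, ∠Z = −∠Y = -78.2°

-78.2°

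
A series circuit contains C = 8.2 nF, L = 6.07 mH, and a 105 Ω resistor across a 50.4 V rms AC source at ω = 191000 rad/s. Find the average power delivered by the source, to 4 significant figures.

X_L = ωL = 1159 Ω
X_C = 1/(ωC) = 638.5 Ω
Net reactance X = X_L − X_C = 520.9 Ω
Z = 105.0 + j520.9 Ω
|Z| = √(105.0² + 520.9²) = 531.4 Ω
∠Z = arctan(520.9/105.0) = 78.60°
I = V/|Z| = 94.85 mA
P = VI cos φ = 50.4 × 0.09485 × cos(78.60°) = 944.7 mW

944.7 mW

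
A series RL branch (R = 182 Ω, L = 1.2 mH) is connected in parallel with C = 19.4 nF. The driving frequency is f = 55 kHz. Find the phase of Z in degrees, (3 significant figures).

ω = 2πf = 345600 rad/s
X_L = ωL = 415 Ω
X_C = 1/(ωC) = 149 Ω
Branch 1 (R+jX_L): Z₁ = 182 + j415 Ω, |Z₁| = 453 Ω
Branch 2 (−jX_C): Z₂ = −j149 Ω
Parallel: Z = Z₁Z₂/(Z₁+Z₂), |Z| = 210 Ω, ∠Z = -79.3°

-79.3°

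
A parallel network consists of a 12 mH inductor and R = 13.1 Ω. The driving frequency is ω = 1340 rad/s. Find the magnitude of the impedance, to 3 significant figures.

10.2 Ω

X_L = ωL = 16.1 Ω
Parallel: admittances add. Y = 1/R + 1/(jωL)
Y = (0.0763 − j0.0622) S
|Y| = 0.0985 S → |Z| = 1/|Y| = 10.2 Ω, ∠Z = −∠Y = 39.2°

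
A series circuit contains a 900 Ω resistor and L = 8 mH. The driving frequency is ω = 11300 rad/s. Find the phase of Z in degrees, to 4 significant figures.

5.736°

X_L = ωL = 90.40 Ω
Z = 900.0 + j90.40 Ω
|Z| = √(900.0² + 90.40²) = 904.5 Ω
∠Z = arctan(90.40/900.0) = 5.736°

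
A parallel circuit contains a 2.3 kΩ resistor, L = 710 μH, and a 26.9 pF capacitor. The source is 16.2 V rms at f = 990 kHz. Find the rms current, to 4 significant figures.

7.108 mA

ω = 2πf = 6.22e+06 rad/s
X_L = ωL = 4416 Ω
X_C = 1/(ωC) = 5976 Ω
Parallel: admittances add. Y = 1/R + 1/(jωL) + jωC
Y = (0.0004348 − j5.91e-05) S
|Y| = 0.0004388 S → |Z| = 1/|Y| = 2279 Ω, ∠Z = −∠Y = 7.741°
I = V/|Z| = 16.2/2279 = 7.108 mA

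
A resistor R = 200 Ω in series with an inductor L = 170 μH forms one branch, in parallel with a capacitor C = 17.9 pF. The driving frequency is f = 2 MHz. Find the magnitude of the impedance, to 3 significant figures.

ω = 2πf = 1.257e+07 rad/s
X_L = ωL = 2140 Ω
X_C = 1/(ωC) = 4450 Ω
Branch 1 (R+jX_L): Z₁ = 200 + j2140 Ω, |Z₁| = 2150 Ω
Branch 2 (−jX_C): Z₂ = −j4450 Ω
Parallel: Z = Z₁Z₂/(Z₁+Z₂), |Z| = 4120 Ω, ∠Z = 79.7°

4120 Ω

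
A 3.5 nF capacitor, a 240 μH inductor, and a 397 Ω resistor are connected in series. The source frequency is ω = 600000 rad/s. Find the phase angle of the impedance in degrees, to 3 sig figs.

X_L = ωL = 144 Ω
X_C = 1/(ωC) = 476 Ω
Net reactance X = X_L − X_C = -332 Ω
Z = 397 − j332 Ω
|Z| = √(397² + 332²) = 518 Ω
∠Z = arctan(-332/397) = -39.9°

-39.9°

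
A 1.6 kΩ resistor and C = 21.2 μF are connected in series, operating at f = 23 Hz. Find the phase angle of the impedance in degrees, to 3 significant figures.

-11.5°

ω = 2πf = 144.5 rad/s
X_C = 1/(ωC) = 326 Ω
Z = 1600 − j326 Ω
|Z| = √(1600² + 326²) = 1630 Ω
∠Z = arctan(-326/1600) = -11.5°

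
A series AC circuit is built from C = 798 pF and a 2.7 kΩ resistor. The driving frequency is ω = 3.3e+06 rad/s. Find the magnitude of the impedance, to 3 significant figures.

2730 Ω

X_C = 1/(ωC) = 380 Ω
Z = 2700 − j380 Ω
|Z| = √(2700² + 380²) = 2730 Ω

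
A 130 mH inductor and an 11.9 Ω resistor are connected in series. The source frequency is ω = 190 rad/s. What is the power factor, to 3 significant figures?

0.434

X_L = ωL = 24.7 Ω
Z = 11.9 + j24.7 Ω
|Z| = √(11.9² + 24.7²) = 27.4 Ω
∠Z = arctan(24.7/11.9) = 64.3°
cos φ = cos(64.3°) = 0.434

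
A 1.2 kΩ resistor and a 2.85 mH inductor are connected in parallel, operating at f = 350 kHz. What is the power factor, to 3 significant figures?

0.982

ω = 2πf = 2.199e+06 rad/s
X_L = ωL = 6270 Ω
Parallel: admittances add. Y = 1/R + 1/(jωL)
Y = (0.000833 − j0.000160) S
|Y| = 0.000848 S → |Z| = 1/|Y| = 1180 Ω, ∠Z = −∠Y = 10.8°
cos φ = cos(10.8°) = 0.982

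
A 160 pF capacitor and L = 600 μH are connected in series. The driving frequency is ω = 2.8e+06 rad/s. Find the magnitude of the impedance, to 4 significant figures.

X_L = ωL = 1680 Ω
X_C = 1/(ωC) = 2232 Ω
Net reactance X = X_L − X_C = -552.1 Ω
Z = − j552.1 Ω
|Z| = √(0² + 552.1²) = 552.1 Ω

552.1 Ω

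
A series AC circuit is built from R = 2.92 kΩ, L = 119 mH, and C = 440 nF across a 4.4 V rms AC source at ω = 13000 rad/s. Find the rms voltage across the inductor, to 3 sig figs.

2.11 V

X_L = ωL = 1550 Ω
X_C = 1/(ωC) = 175 Ω
Net reactance X = X_L − X_C = 1370 Ω
Z = 2920 + j1370 Ω
|Z| = √(2920² + 1370²) = 3230 Ω
I = V/|Z| = 1.36 mA
V_L = I·|Z_L| = 0.00136 × 1550 = 2.11 V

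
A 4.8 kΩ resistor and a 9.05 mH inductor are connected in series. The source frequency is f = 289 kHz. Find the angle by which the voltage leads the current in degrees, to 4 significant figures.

73.72°

ω = 2πf = 1.816e+06 rad/s
X_L = ωL = 16430 Ω
Z = 4800 + j16430 Ω
|Z| = √(4800² + 16430²) = 17120 Ω
∠Z = arctan(16430/4800) = 73.72°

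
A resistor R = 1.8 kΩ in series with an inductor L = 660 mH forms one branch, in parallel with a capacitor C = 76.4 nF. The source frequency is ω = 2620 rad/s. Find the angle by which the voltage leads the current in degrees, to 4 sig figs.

X_L = ωL = 1729 Ω
X_C = 1/(ωC) = 4996 Ω
Branch 1 (R+jX_L): Z₁ = 1800 + j1729 Ω, |Z₁| = 2496 Ω
Branch 2 (−jX_C): Z₂ = −j4996 Ω
Parallel: Z = Z₁Z₂/(Z₁+Z₂), |Z| = 3343 Ω, ∠Z = 14.99°

14.99°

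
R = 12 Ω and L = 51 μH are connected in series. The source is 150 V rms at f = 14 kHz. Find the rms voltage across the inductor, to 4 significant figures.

52.53 V

ω = 2πf = 87960 rad/s
X_L = ωL = 4.486 Ω
Z = 12.00 + j4.486 Ω
|Z| = √(12.00² + 4.486²) = 12.81 Ω
I = V/|Z| = 11.71 A
V_L = I·|Z_L| = 11.71 × 4.486 = 52.53 V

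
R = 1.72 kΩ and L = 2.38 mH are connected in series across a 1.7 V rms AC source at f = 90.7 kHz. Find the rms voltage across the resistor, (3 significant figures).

1.33 V

ω = 2πf = 569900 rad/s
X_L = ωL = 1360 Ω
Z = 1720 + j1360 Ω
|Z| = √(1720² + 1360²) = 2190 Ω
I = V/|Z| = 776 μA
V_R = I·|Z_R| = 0.000776 × 1720 = 1.33 V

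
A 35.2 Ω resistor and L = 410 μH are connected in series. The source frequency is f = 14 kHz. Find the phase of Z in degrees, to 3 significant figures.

ω = 2πf = 87960 rad/s
X_L = ωL = 36.1 Ω
Z = 35.2 + j36.1 Ω
|Z| = √(35.2² + 36.1²) = 50.4 Ω
∠Z = arctan(36.1/35.2) = 45.7°

45.7°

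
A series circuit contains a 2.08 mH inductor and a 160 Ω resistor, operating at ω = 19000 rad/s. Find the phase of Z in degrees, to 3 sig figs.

13.9°

X_L = ωL = 39.5 Ω
Z = 160 + j39.5 Ω
|Z| = √(160² + 39.5²) = 165 Ω
∠Z = arctan(39.5/160) = 13.9°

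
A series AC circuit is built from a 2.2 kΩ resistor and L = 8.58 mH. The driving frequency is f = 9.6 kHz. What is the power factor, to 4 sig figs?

ω = 2πf = 60320 rad/s
X_L = ωL = 517.5 Ω
Z = 2200 + j517.5 Ω
|Z| = √(2200² + 517.5²) = 2260 Ω
∠Z = arctan(517.5/2200) = 13.24°
cos φ = cos(13.24°) = 0.9734

0.9734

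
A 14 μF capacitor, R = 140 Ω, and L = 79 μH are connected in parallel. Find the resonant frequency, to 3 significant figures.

ω₀ = 1/√(LC) = 1/√(7.9e-05 × 1.4e-05) = 30070 rad/s
f₀ = ω₀/(2π) = 4.79 kHz

4.79 kHz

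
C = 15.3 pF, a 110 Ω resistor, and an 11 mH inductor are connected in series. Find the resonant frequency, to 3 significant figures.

388 kHz

ω₀ = 1/√(LC) = 1/√(0.011 × 1.53e-11) = 2.438e+06 rad/s
f₀ = ω₀/(2π) = 388 kHz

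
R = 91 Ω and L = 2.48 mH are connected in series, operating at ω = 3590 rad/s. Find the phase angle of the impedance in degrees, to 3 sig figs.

5.59°

X_L = ωL = 8.90 Ω
Z = 91.0 + j8.90 Ω
|Z| = √(91.0² + 8.90²) = 91.4 Ω
∠Z = arctan(8.90/91.0) = 5.59°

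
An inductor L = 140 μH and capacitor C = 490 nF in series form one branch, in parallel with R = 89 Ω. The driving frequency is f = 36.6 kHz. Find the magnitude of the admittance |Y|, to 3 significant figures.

44.3 mS

ω = 2πf = 230000 rad/s
X_L = ωL = 32.2 Ω
X_C = 1/(ωC) = 8.87 Ω
Branch 1: Z₁ = R = 89.0 Ω
Branch 2 (series LC): Z₂ = j(X_L − X_C) = j23.3 Ω
Parallel: Z = Z₁Z₂/(Z₁+Z₂), |Z| = 22.6 Ω, ∠Z = 75.3°
|Y| = 1/|Z| = 44.3 mS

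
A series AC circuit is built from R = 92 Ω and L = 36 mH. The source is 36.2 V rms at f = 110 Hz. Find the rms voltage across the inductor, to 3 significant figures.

ω = 2πf = 691.2 rad/s
X_L = ωL = 24.9 Ω
Z = 92.0 + j24.9 Ω
|Z| = √(92.0² + 24.9²) = 95.3 Ω
I = V/|Z| = 380 mA
V_L = I·|Z_L| = 0.380 × 24.9 = 9.45 V

9.45 V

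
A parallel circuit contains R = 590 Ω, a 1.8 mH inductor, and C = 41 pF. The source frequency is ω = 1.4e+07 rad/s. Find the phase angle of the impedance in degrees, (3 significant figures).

X_L = ωL = 25200 Ω
X_C = 1/(ωC) = 1740 Ω
Parallel: admittances add. Y = 1/R + 1/(jωL) + jωC
Y = (0.00169 + j0.000534) S
|Y| = 0.00178 S → |Z| = 1/|Y| = 563 Ω, ∠Z = −∠Y = -17.5°

-17.5°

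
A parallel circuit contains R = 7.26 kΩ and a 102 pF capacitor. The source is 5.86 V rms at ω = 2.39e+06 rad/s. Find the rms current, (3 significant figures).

1.64 mA

X_C = 1/(ωC) = 4100 Ω
Parallel: admittances add. Y = 1/R + jωC
Y = (0.000138 + j0.000244) S
|Y| = 0.000280 S → |Z| = 1/|Y| = 3570 Ω, ∠Z = −∠Y = -60.5°
I = V/|Z| = 5.86/3570 = 1.64 mA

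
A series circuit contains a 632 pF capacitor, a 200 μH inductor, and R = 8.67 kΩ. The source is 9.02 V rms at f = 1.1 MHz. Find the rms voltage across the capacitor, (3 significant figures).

0.236 V

ω = 2πf = 6.912e+06 rad/s
X_L = ωL = 1380 Ω
X_C = 1/(ωC) = 229 Ω
Net reactance X = X_L − X_C = 1150 Ω
Z = 8670 + j1150 Ω
|Z| = √(8670² + 1150²) = 8750 Ω
I = V/|Z| = 1.03 mA
V_C = I·|Z_C| = 0.00103 × 229 = 0.236 V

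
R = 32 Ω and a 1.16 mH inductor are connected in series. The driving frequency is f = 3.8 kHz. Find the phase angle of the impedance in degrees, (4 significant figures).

ω = 2πf = 23880 rad/s
X_L = ωL = 27.70 Ω
Z = 32.00 + j27.70 Ω
|Z| = √(32.00² + 27.70²) = 42.32 Ω
∠Z = arctan(27.70/32.00) = 40.88°

40.88°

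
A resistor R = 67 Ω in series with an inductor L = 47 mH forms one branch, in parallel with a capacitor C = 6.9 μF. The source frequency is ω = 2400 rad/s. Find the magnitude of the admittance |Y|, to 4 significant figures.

X_L = ωL = 112.8 Ω
X_C = 1/(ωC) = 60.39 Ω
Branch 1 (R+jX_L): Z₁ = 67.00 + j112.8 Ω, |Z₁| = 131.2 Ω
Branch 2 (−jX_C): Z₂ = −j60.39 Ω
Parallel: Z = Z₁Z₂/(Z₁+Z₂), |Z| = 93.13 Ω, ∠Z = -68.74°
|Y| = 1/|Z| = 10.74 mS

10.74 mS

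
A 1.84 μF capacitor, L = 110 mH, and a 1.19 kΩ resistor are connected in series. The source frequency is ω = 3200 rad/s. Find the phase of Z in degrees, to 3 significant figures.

X_L = ωL = 352 Ω
X_C = 1/(ωC) = 170 Ω
Net reactance X = X_L − X_C = 182 Ω
Z = 1190 + j182 Ω
|Z| = √(1190² + 182²) = 1200 Ω
∠Z = arctan(182/1190) = 8.70°

8.70°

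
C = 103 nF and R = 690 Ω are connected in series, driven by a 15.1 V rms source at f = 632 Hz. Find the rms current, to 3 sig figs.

ω = 2πf = 3971 rad/s
X_C = 1/(ωC) = 2440 Ω
Z = 690 − j2440 Ω
|Z| = √(690² + 2440²) = 2540 Ω
I = V/|Z| = 15.1/2540 = 5.94 mA

5.94 mA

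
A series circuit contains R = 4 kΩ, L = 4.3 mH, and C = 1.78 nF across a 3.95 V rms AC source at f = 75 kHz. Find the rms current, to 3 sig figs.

ω = 2πf = 471200 rad/s
X_L = ωL = 2030 Ω
X_C = 1/(ωC) = 1190 Ω
Net reactance X = X_L − X_C = 834 Ω
Z = 4000 + j834 Ω
|Z| = √(4000² + 834²) = 4090 Ω
I = V/|Z| = 3.95/4090 = 967 μA

967 μA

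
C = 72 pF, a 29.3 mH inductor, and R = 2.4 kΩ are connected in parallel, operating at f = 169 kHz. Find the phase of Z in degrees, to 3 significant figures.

-6.07°

ω = 2πf = 1.062e+06 rad/s
X_L = ωL = 31100 Ω
X_C = 1/(ωC) = 13100 Ω
Parallel: admittances add. Y = 1/R + 1/(jωL) + jωC
Y = (0.000417 + j4.43e-05) S
|Y| = 0.000419 S → |Z| = 1/|Y| = 2390 Ω, ∠Z = −∠Y = -6.07°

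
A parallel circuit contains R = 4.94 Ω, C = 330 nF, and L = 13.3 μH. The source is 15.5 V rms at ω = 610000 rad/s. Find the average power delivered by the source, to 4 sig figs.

X_L = ωL = 8.113 Ω
X_C = 1/(ωC) = 4.968 Ω
Parallel: admittances add. Y = 1/R + 1/(jωL) + jωC
Y = (0.2024 + j0.07804) S
|Y| = 0.2170 S → |Z| = 1/|Y| = 4.609 Ω, ∠Z = −∠Y = -21.08°
I = V/|Z| = 3.363 A
P = VI cos φ = 15.5 × 3.363 × cos(-21.08°) = 48.63 W

48.63 W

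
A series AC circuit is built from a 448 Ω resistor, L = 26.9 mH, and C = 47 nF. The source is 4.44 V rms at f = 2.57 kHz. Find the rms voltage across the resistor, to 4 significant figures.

2.008 V

ω = 2πf = 16150 rad/s
X_L = ωL = 434.4 Ω
X_C = 1/(ωC) = 1318 Ω
Net reactance X = X_L − X_C = -883.2 Ω
Z = 448.0 − j883.2 Ω
|Z| = √(448.0² + 883.2²) = 990.4 Ω
I = V/|Z| = 4.483 mA
V_R = I·|Z_R| = 0.004483 × 448.0 = 2.008 V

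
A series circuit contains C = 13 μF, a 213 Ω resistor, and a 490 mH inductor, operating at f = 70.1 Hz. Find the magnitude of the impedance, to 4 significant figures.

216.9 Ω

ω = 2πf = 440.5 rad/s
X_L = ωL = 215.8 Ω
X_C = 1/(ωC) = 174.6 Ω
Net reactance X = X_L − X_C = 41.18 Ω
Z = 213.0 + j41.18 Ω
|Z| = √(213.0² + 41.18²) = 216.9 Ω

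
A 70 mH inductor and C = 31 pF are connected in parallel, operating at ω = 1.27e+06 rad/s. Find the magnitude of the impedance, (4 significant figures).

X_L = ωL = 88900 Ω
X_C = 1/(ωC) = 25400 Ω
Parallel: admittances add. Y = 1/(jωL) + jωC
Y = (0 + j2.812e-05) S
|Y| = 2.812e-05 S → |Z| = 1/|Y| = 35560 Ω, ∠Z = −∠Y = -90.00°

35560 Ω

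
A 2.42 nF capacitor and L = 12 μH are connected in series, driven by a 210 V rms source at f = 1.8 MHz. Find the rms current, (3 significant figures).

2.12 A

ω = 2πf = 1.131e+07 rad/s
X_L = ωL = 136 Ω
X_C = 1/(ωC) = 36.5 Ω
Net reactance X = X_L − X_C = 99.2 Ω
Z = j99.2 Ω
|Z| = √(0² + 99.2²) = 99.2 Ω
I = V/|Z| = 210/99.2 = 2.12 A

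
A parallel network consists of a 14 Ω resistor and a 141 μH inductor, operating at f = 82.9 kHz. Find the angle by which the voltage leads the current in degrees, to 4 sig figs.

ω = 2πf = 520900 rad/s
X_L = ωL = 73.44 Ω
Parallel: admittances add. Y = 1/R + 1/(jωL)
Y = (0.07143 − j0.01362) S
|Y| = 0.07271 S → |Z| = 1/|Y| = 13.75 Ω, ∠Z = −∠Y = 10.79°

10.79°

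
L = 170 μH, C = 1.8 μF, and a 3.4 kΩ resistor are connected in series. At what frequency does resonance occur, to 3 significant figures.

9.10 kHz

ω₀ = 1/√(LC) = 1/√(0.00017 × 1.8e-06) = 57170 rad/s
f₀ = ω₀/(2π) = 9.10 kHz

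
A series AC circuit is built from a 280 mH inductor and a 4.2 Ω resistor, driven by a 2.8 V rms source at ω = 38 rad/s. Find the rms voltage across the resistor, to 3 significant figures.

1.03 V

X_L = ωL = 10.6 Ω
Z = 4.20 + j10.6 Ω
|Z| = √(4.20² + 10.6²) = 11.4 Ω
I = V/|Z| = 245 mA
V_R = I·|Z_R| = 0.245 × 4.20 = 1.03 V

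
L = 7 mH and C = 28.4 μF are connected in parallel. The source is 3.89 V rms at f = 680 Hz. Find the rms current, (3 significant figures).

342 mA

ω = 2πf = 4273 rad/s
X_L = ωL = 29.9 Ω
X_C = 1/(ωC) = 8.24 Ω
Parallel: admittances add. Y = 1/(jωL) + jωC
Y = (0 + j0.0879) S
|Y| = 0.0879 S → |Z| = 1/|Y| = 11.4 Ω, ∠Z = −∠Y = -90.0°
I = V/|Z| = 3.89/11.4 = 342 mA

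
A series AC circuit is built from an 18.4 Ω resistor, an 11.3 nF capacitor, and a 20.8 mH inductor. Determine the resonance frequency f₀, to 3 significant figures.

ω₀ = 1/√(LC) = 1/√(0.0208 × 1.13e-08) = 65230 rad/s
f₀ = ω₀/(2π) = 10.4 kHz

10.4 kHz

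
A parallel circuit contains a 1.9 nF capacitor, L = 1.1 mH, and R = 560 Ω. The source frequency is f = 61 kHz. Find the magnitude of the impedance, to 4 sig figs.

412.0 Ω

ω = 2πf = 383300 rad/s
X_L = ωL = 421.6 Ω
X_C = 1/(ωC) = 1373 Ω
Parallel: admittances add. Y = 1/R + 1/(jωL) + jωC
Y = (0.001786 − j0.001644) S
|Y| = 0.002427 S → |Z| = 1/|Y| = 412.0 Ω, ∠Z = −∠Y = 42.63°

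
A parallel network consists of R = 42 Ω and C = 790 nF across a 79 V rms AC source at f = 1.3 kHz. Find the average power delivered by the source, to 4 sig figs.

ω = 2πf = 8168 rad/s
X_C = 1/(ωC) = 155.0 Ω
Parallel: admittances add. Y = 1/R + jωC
Y = (0.02381 + j0.006453) S
|Y| = 0.02467 S → |Z| = 1/|Y| = 40.54 Ω, ∠Z = −∠Y = -15.16°
I = V/|Z| = 1.949 A
P = VI cos φ = 79 × 1.949 × cos(-15.16°) = 148.6 W

148.6 W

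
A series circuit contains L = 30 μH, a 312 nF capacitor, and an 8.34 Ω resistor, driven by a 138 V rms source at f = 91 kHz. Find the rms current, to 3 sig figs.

9.69 A

ω = 2πf = 571800 rad/s
X_L = ωL = 17.2 Ω
X_C = 1/(ωC) = 5.61 Ω
Net reactance X = X_L − X_C = 11.5 Ω
Z = 8.34 + j11.5 Ω
|Z| = √(8.34² + 11.5²) = 14.2 Ω
I = V/|Z| = 138/14.2 = 9.69 A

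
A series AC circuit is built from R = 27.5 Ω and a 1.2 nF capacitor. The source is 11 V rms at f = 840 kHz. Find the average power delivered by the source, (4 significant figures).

ω = 2πf = 5.278e+06 rad/s
X_C = 1/(ωC) = 157.9 Ω
Z = 27.50 − j157.9 Ω
|Z| = √(27.50² + 157.9²) = 160.3 Ω
∠Z = arctan(-157.9/27.50) = -80.12°
I = V/|Z| = 68.63 mA
P = VI cos φ = 11 × 0.06863 × cos(-80.12°) = 129.5 mW

129.5 mW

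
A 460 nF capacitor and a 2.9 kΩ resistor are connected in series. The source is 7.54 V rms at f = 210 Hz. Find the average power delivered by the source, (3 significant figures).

ω = 2πf = 1319 rad/s
X_C = 1/(ωC) = 1650 Ω
Z = 2900 − j1650 Ω
|Z| = √(2900² + 1650²) = 3340 Ω
∠Z = arctan(-1650/2900) = -29.6°
I = V/|Z| = 2.26 mA
P = VI cos φ = 7.54 × 0.00226 × cos(-29.6°) = 14.8 mW

14.8 mW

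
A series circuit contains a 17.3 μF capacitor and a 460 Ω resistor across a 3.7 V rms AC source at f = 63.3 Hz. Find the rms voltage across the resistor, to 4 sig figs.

3.528 V

ω = 2πf = 397.7 rad/s
X_C = 1/(ωC) = 145.3 Ω
Z = 460.0 − j145.3 Ω
|Z| = √(460.0² + 145.3²) = 482.4 Ω
I = V/|Z| = 7.670 mA
V_R = I·|Z_R| = 0.007670 × 460.0 = 3.528 V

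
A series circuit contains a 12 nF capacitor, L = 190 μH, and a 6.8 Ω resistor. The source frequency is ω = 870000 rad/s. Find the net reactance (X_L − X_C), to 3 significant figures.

X_L = ωL = 165 Ω
X_C = 1/(ωC) = 95.8 Ω
X = 165 − 95.8 = 69.5 Ω

69.5 Ω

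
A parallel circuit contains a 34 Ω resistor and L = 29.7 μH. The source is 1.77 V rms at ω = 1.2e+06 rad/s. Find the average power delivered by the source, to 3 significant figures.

92.1 mW

X_L = ωL = 35.6 Ω
Parallel: admittances add. Y = 1/R + 1/(jωL)
Y = (0.0294 − j0.0281) S
|Y| = 0.0406 S → |Z| = 1/|Y| = 24.6 Ω, ∠Z = −∠Y = 43.7°
I = V/|Z| = 71.9 mA
P = VI cos φ = 1.77 × 0.0719 × cos(43.7°) = 92.1 mW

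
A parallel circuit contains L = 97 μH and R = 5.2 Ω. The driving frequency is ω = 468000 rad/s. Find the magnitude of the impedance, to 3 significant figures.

5.17 Ω

X_L = ωL = 45.4 Ω
Parallel: admittances add. Y = 1/R + 1/(jωL)
Y = (0.192 − j0.0220) S
|Y| = 0.194 S → |Z| = 1/|Y| = 5.17 Ω, ∠Z = −∠Y = 6.53°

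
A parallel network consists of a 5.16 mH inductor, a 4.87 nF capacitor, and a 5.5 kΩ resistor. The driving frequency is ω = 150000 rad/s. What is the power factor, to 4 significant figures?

X_L = ωL = 774.0 Ω
X_C = 1/(ωC) = 1369 Ω
Parallel: admittances add. Y = 1/R + 1/(jωL) + jωC
Y = (0.0001818 − j0.0005615) S
|Y| = 0.0005902 S → |Z| = 1/|Y| = 1694 Ω, ∠Z = −∠Y = 72.06°
cos φ = cos(72.06°) = 0.3081

0.3081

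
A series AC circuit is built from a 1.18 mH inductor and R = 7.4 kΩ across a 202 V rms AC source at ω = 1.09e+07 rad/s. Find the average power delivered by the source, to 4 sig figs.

1.371 W

X_L = ωL = 12860 Ω
Z = 7400 + j12860 Ω
|Z| = √(7400² + 12860²) = 14840 Ω
∠Z = arctan(12860/7400) = 60.09°
I = V/|Z| = 13.61 mA
P = VI cos φ = 202 × 0.01361 × cos(60.09°) = 1.371 W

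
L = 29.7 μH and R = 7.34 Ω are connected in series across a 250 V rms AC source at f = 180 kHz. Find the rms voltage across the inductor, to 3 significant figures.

244 V

ω = 2πf = 1.131e+06 rad/s
X_L = ωL = 33.6 Ω
Z = 7.34 + j33.6 Ω
|Z| = √(7.34² + 33.6²) = 34.4 Ω
I = V/|Z| = 7.27 A
V_L = I·|Z_L| = 7.27 × 33.6 = 244 V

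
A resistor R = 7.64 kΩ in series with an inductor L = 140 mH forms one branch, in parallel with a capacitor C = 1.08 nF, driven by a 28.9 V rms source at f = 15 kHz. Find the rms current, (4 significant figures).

ω = 2πf = 94250 rad/s
X_L = ωL = 13190 Ω
X_C = 1/(ωC) = 9824 Ω
Branch 1 (R+jX_L): Z₁ = 7640 + j13190 Ω, |Z₁| = 15250 Ω
Branch 2 (−jX_C): Z₂ = −j9824 Ω
Parallel: Z = Z₁Z₂/(Z₁+Z₂), |Z| = 17940 Ω, ∠Z = -53.88°
I = V/|Z| = 28.9/17940 = 1.611 mA

1.611 mA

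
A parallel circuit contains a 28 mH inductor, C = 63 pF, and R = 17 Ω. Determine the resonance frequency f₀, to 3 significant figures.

ω₀ = 1/√(LC) = 1/√(0.028 × 6.3e-11) = 752900 rad/s
f₀ = ω₀/(2π) = 120 kHz

120 kHz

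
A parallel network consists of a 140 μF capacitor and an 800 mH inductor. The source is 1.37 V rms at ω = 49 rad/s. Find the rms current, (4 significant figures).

X_L = ωL = 39.20 Ω
X_C = 1/(ωC) = 145.8 Ω
Parallel: admittances add. Y = 1/(jωL) + jωC
Y = (0 − j0.01865) S
|Y| = 0.01865 S → |Z| = 1/|Y| = 53.62 Ω, ∠Z = −∠Y = 90.00°
I = V/|Z| = 1.37/53.62 = 25.55 mA

25.55 mA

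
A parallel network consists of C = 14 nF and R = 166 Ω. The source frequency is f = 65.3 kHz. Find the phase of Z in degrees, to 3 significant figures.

ω = 2πf = 410300 rad/s
X_C = 1/(ωC) = 174 Ω
Parallel: admittances add. Y = 1/R + jωC
Y = (0.00602 + j0.00574) S
|Y| = 0.00832 S → |Z| = 1/|Y| = 120 Ω, ∠Z = −∠Y = -43.6°

-43.6°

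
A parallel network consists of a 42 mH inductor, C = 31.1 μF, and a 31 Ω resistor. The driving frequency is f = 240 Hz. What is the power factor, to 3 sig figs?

ω = 2πf = 1508 rad/s
X_L = ωL = 63.3 Ω
X_C = 1/(ωC) = 21.3 Ω
Parallel: admittances add. Y = 1/R + 1/(jωL) + jωC
Y = (0.0323 + j0.0311) S
|Y| = 0.0448 S → |Z| = 1/|Y| = 22.3 Ω, ∠Z = −∠Y = -44.0°
cos φ = cos(-44.0°) = 0.720

0.720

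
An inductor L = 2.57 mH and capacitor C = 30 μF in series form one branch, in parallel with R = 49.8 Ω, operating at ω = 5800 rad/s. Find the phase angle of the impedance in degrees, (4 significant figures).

79.58°

X_L = ωL = 14.91 Ω
X_C = 1/(ωC) = 5.747 Ω
Branch 1: Z₁ = R = 49.80 Ω
Branch 2 (series LC): Z₂ = j(X_L − X_C) = j9.159 Ω
Parallel: Z = Z₁Z₂/(Z₁+Z₂), |Z| = 9.008 Ω, ∠Z = 79.58°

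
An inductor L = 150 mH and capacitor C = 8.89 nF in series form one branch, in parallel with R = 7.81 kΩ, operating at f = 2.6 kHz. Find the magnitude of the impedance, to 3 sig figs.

3860 Ω

ω = 2πf = 16340 rad/s
X_L = ωL = 2450 Ω
X_C = 1/(ωC) = 6890 Ω
Branch 1: Z₁ = R = 7810 Ω
Branch 2 (series LC): Z₂ = j(X_L − X_C) = −j4440 Ω
Parallel: Z = Z₁Z₂/(Z₁+Z₂), |Z| = 3860 Ω, ∠Z = -60.4°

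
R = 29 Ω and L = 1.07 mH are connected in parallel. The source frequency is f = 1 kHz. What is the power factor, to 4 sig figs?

0.2258

ω = 2πf = 6283 rad/s
X_L = ωL = 6.723 Ω
Parallel: admittances add. Y = 1/R + 1/(jωL)
Y = (0.03448 − j0.1487) S
|Y| = 0.1527 S → |Z| = 1/|Y| = 6.549 Ω, ∠Z = −∠Y = 76.95°
cos φ = cos(76.95°) = 0.2258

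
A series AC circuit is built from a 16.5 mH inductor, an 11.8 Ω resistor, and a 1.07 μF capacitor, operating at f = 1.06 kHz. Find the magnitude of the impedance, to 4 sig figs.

ω = 2πf = 6660 rad/s
X_L = ωL = 109.9 Ω
X_C = 1/(ωC) = 140.3 Ω
Net reactance X = X_L − X_C = -30.43 Ω
Z = 11.80 − j30.43 Ω
|Z| = √(11.80² + 30.43²) = 32.64 Ω

32.64 Ω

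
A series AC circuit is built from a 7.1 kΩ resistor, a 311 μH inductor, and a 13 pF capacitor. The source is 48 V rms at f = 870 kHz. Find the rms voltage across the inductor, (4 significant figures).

5.721 V

ω = 2πf = 5.466e+06 rad/s
X_L = ωL = 1700 Ω
X_C = 1/(ωC) = 14070 Ω
Net reactance X = X_L − X_C = -12370 Ω
Z = 7100 − j12370 Ω
|Z| = √(7100² + 12370²) = 14260 Ω
I = V/|Z| = 3.365 mA
V_L = I·|Z_L| = 0.003365 × 1700 = 5.721 V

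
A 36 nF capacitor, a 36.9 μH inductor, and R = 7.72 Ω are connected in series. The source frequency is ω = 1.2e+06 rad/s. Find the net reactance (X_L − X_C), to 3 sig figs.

X_L = ωL = 44.3 Ω
X_C = 1/(ωC) = 23.1 Ω
X = 44.3 − 23.1 = 21.1 Ω

21.1 Ω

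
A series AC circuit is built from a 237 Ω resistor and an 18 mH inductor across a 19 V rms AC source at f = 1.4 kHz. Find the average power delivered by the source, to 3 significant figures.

ω = 2πf = 8796 rad/s
X_L = ωL = 158 Ω
Z = 237 + j158 Ω
|Z| = √(237² + 158²) = 285 Ω
∠Z = arctan(158/237) = 33.7°
I = V/|Z| = 66.7 mA
P = VI cos φ = 19 × 0.0667 × cos(33.7°) = 1.05 W

1.05 W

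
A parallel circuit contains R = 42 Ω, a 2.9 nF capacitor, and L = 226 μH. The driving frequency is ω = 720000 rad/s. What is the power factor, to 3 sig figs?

X_L = ωL = 163 Ω
X_C = 1/(ωC) = 479 Ω
Parallel: admittances add. Y = 1/R + 1/(jωL) + jωC
Y = (0.0238 − j0.00406) S
|Y| = 0.0242 S → |Z| = 1/|Y| = 41.4 Ω, ∠Z = −∠Y = 9.67°
cos φ = cos(9.67°) = 0.986

0.986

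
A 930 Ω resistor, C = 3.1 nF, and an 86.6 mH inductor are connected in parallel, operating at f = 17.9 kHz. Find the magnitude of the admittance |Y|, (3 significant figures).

ω = 2πf = 112500 rad/s
X_L = ωL = 9740 Ω
X_C = 1/(ωC) = 2870 Ω
Parallel: admittances add. Y = 1/R + 1/(jωL) + jωC
Y = (0.00108 + j0.000246) S
|Y| = 0.00110 S → |Z| = 1/|Y| = 907 Ω, ∠Z = −∠Y = -12.9°

1.10 mS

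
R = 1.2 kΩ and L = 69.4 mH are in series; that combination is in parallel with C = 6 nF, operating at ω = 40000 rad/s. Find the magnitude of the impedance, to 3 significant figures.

X_L = ωL = 2780 Ω
X_C = 1/(ωC) = 4170 Ω
Branch 1 (R+jX_L): Z₁ = 1200 + j2780 Ω, |Z₁| = 3020 Ω
Branch 2 (−jX_C): Z₂ = −j4170 Ω
Parallel: Z = Z₁Z₂/(Z₁+Z₂), |Z| = 6860 Ω, ∠Z = 25.8°

6860 Ω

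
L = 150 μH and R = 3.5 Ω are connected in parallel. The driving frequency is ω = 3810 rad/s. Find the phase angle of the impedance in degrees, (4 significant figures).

X_L = ωL = 0.5715 Ω
Parallel: admittances add. Y = 1/R + 1/(jωL)
Y = (0.2857 − j1.750) S
|Y| = 1.773 S → |Z| = 1/|Y| = 0.5640 Ω, ∠Z = −∠Y = 80.73°

80.73°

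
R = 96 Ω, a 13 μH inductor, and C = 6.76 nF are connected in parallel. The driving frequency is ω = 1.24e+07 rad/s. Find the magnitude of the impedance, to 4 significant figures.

12.77 Ω

X_L = ωL = 161.2 Ω
X_C = 1/(ωC) = 11.93 Ω
Parallel: admittances add. Y = 1/R + 1/(jωL) + jωC
Y = (0.01042 + j0.07762) S
|Y| = 0.07832 S → |Z| = 1/|Y| = 12.77 Ω, ∠Z = −∠Y = -82.36°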